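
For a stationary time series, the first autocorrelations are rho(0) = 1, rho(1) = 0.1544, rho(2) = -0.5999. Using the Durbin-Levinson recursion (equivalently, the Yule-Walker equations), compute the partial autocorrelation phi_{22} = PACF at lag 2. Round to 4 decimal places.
\phi_{22} = -0.6390

The PACF at lag k is phi_{kk}, the last component of the solution
to the Yule-Walker system G_k phi = r_k where
  (G_k)_{ij} = rho(|i - j|), (r_k)_i = rho(i), i,j = 1..k.
Equivalently, Durbin-Levinson gives phi_{kk} iteratively:
  phi_{11} = rho(1)
  phi_{kk} = [rho(k) - sum_{j=1..k-1} phi_{k-1,j} rho(k-j)]
            / [1 - sum_{j=1..k-1} phi_{k-1,j} rho(j)],
  phi_{k,j} = phi_{k-1,j} - phi_{kk} phi_{k-1,k-j},  j = 1..k-1.
Step k = 1:
  phi_11 = rho(1) = 0.1544.
Step k = 2:
  phi_22 = [rho(2) - phi_11 rho(1)] / [1 - phi_11 rho(1)] = [-0.5999 - (0.1544)(0.1544)] / [1 - (0.1544)(0.1544)]
         = -0.62373936 / 0.97616064 = -0.639.
Therefore phi_{22} = -0.6390.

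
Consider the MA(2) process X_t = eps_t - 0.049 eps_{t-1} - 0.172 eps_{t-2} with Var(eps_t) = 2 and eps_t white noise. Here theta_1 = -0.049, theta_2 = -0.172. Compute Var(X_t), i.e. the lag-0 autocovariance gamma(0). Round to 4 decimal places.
\gamma(0) = 2.0640

For an MA(q) process X_t = eps_t + sum_i theta_i eps_{t-i} with
Var(eps_t) = sigma^2, the variance is
  gamma(0) = sigma^2 * (1 + sum_i theta_i^2).
  sum_i theta_i^2 = (-0.049)^2 + (-0.172)^2 = 0.002401 + 0.029584 = 0.031985.
  gamma(0) = 2 * (1 + 0.031985) = 2 * 1.031985 = 2.06397, which rounds to 2.0640.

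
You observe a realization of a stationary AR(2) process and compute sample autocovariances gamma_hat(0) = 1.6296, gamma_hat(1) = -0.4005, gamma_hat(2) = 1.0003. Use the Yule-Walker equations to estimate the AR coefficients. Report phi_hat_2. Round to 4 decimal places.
\hat\phi_{2} = 0.5890

The Yule-Walker equations for an AR(p) process read, in matrix form,
  Gamma_p phi = r_p,   with   (Gamma_p)_{ij} = gamma(|i - j|),
                       (r_p)_i = gamma(i),   i,j = 1..p.
Substitute the sample gammas (Toeplitz matrix and right-hand side of size 2):
  Gamma_p = [[1.6296, -0.4005], [-0.4005, 1.6296]]
  r_p     = [-0.4005, 1.0003]
Written out:
  1.6296 phi_1 - 0.4005 phi_2 = -0.4005
  -0.4005 phi_1 + 1.6296 phi_2 = 1.0003
Solve by Cramer's rule:
  det = gamma(0)^2 - gamma(1)^2 = (1.6296)^2 - (-0.4005)^2 = 2.65559616 - 0.16040025 = 2.49519591
  phi_hat_1 = [gamma(1) gamma(0) - gamma(1) gamma(2)] / det = [(-0.4005)(1.6296) - (-0.4005)(1.0003)] / 2.49519591 = -0.25203465 / 2.49519591 = -0.101
  phi_hat_2 = [gamma(0) gamma(2) - gamma(1)^2] / det = [(1.6296)(1.0003) - (-0.4005)^2] / 2.49519591 = 1.46968863 / 2.49519591 = 0.589
So phi_hat = [-0.1010, 0.5890].
Therefore phi_hat_2 = 0.5890.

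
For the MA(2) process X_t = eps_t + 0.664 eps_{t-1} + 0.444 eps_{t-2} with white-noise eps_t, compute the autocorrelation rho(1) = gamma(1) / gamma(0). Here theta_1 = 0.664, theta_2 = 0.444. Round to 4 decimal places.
\rho(1) = 0.5853

For an MA(q) process with theta_0 = 1, the autocovariance is
  gamma(k) = sigma^2 * sum_{i=0..q-k} theta_i * theta_{i+k},
and rho(k) = gamma(k) / gamma(0). Sigma^2 cancels.
  numerator   = (1)*(0.664) + (0.664)*(0.444) = 0.958816.
  denominator = (1)^2 + (0.664)^2 + (0.444)^2 = 1.638032.
  rho(1) = 0.958816 / 1.638032 = 0.5853.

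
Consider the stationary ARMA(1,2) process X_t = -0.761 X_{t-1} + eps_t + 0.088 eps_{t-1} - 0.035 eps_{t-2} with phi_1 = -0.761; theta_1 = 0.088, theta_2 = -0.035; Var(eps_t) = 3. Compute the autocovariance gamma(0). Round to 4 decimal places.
\gamma(0) = 5.9816

Multiply the model equation by X_{t-k} and take expectations. With theta_0 = psi_0 = 1 and psi_j the MA(infinity) weights, this gives
  gamma(k) - sum_i phi_i gamma(k-i) = c_k,
  c_k = sigma^2 * sum_{j=k..q} theta_j psi_{j-k}   (c_k = 0 for k > q),
using gamma(-m) = gamma(m).
psi-weights needed (psi_j = theta_j + sum_i phi_i psi_{j-i}):
  psi_1 = theta_1 + phi_1 = 0.088 + (-0.761) = -0.673
  psi_2 = theta_2 + phi_1 psi_1 = -0.035 + (-0.761)(-0.673) = 0.477153
Right-hand sides:
  c_0 = sigma^2 (1 + theta_1 psi_1 + theta_2 psi_2) = 3 * (1 + (0.088)(-0.673) + (-0.035)(0.477153)) = 3 * 0.924076 = 2.772227
  c_1 = sigma^2 (theta_1 + theta_2 psi_1) = 3 * (0.088 + (-0.035)(-0.673)) = 0.334665
  c_2 = sigma^2 theta_2 = 3 * (-0.035) = -0.105
Equations for k = 0 and k = 1 (AR order 1):
  gamma(0) = phi_1 gamma(1) + c_0
  gamma(1) = phi_1 gamma(0) + c_1
Substituting the second into the first: gamma(0) (1 - phi_1^2) = c_0 + phi_1 c_1, so
  gamma(0) = (c_0 + phi_1 c_1) / (1 - phi_1^2) = (2.772227 + (-0.761)(0.334665)) / (1 - (-0.761)^2) = 2.517547 / 0.420879 = 5.98164.
Therefore gamma(0) = 5.9816 (to 4 decimal places).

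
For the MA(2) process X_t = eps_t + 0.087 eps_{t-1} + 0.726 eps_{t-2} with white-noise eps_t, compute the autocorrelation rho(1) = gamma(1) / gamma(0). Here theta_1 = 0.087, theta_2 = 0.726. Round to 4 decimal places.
\rho(1) = 0.0978

For an MA(q) process with theta_0 = 1, the autocovariance is
  gamma(k) = sigma^2 * sum_{i=0..q-k} theta_i * theta_{i+k},
and rho(k) = gamma(k) / gamma(0). Sigma^2 cancels.
  numerator   = (1)*(0.087) + (0.087)*(0.726) = 0.150162.
  denominator = (1)^2 + (0.087)^2 + (0.726)^2 = 1.534645.
  rho(1) = 0.150162 / 1.534645 = 0.0978.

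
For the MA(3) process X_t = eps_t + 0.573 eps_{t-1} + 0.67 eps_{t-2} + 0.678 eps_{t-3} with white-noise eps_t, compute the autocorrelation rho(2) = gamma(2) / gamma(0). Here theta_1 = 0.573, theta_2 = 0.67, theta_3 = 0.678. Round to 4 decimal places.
\rho(2) = 0.4732

For an MA(q) process with theta_0 = 1, the autocovariance is
  gamma(k) = sigma^2 * sum_{i=0..q-k} theta_i * theta_{i+k},
and rho(k) = gamma(k) / gamma(0). Sigma^2 cancels.
  numerator   = (1)*(0.67) + (0.573)*(0.678) = 1.058494.
  denominator = (1)^2 + (0.573)^2 + (0.67)^2 + (0.678)^2 = 2.236913.
  rho(2) = 1.058494 / 2.236913 = 0.4732.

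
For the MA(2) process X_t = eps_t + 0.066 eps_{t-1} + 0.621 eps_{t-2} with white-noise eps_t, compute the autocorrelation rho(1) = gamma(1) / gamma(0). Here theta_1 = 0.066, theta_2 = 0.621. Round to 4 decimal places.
\rho(1) = 0.0770

For an MA(q) process with theta_0 = 1, the autocovariance is
  gamma(k) = sigma^2 * sum_{i=0..q-k} theta_i * theta_{i+k},
and rho(k) = gamma(k) / gamma(0). Sigma^2 cancels.
  numerator   = (1)*(0.066) + (0.066)*(0.621) = 0.106986.
  denominator = (1)^2 + (0.066)^2 + (0.621)^2 = 1.389997.
  rho(1) = 0.106986 / 1.389997 = 0.0770.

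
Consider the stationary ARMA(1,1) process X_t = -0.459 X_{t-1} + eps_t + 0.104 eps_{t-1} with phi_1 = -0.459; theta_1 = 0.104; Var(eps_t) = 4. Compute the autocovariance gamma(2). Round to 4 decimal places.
\gamma(2) = 0.7863

Multiply the model equation by X_{t-k} and take expectations. With theta_0 = psi_0 = 1 and psi_j the MA(infinity) weights, this gives
  gamma(k) - sum_i phi_i gamma(k-i) = c_k,
  c_k = sigma^2 * sum_{j=k..q} theta_j psi_{j-k}   (c_k = 0 for k > q),
using gamma(-m) = gamma(m).
psi-weights needed (psi_j = theta_j + sum_i phi_i psi_{j-i}):
  psi_1 = theta_1 + phi_1 = 0.104 + (-0.459) = -0.355
Right-hand sides:
  c_0 = sigma^2 (1 + theta_1 psi_1) = 4 * (1 + (0.104)(-0.355)) = 4 * 0.96308 = 3.85232
  c_1 = sigma^2 theta_1 = 4 * (0.104) = 0.416
  c_2 = 0
Equations for k = 0 and k = 1 (AR order 1):
  gamma(0) = phi_1 gamma(1) + c_0
  gamma(1) = phi_1 gamma(0) + c_1
Substituting the second into the first: gamma(0) (1 - phi_1^2) = c_0 + phi_1 c_1, so
  gamma(0) = (c_0 + phi_1 c_1) / (1 - phi_1^2) = (3.85232 + (-0.459)(0.416)) / (1 - (-0.459)^2) = 3.661376 / 0.789319 = 4.638652.
  gamma(1) = phi_1 gamma(0) + c_1 = (-0.459)(4.638652) + (0.416) = -1.713141.
For k = 2 (> q): gamma(2) = phi_1 gamma(1) = (-0.459)(-1.713141) = 0.786332.
Therefore gamma(2) = 0.7863 (to 4 decimal places).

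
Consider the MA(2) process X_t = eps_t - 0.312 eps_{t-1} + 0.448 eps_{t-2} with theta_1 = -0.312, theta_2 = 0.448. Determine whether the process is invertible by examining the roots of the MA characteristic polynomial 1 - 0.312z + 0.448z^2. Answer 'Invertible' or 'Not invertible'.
\text{Invertible}

The MA(q) characteristic polynomial is P(z) = 1 - 0.312z + 0.448z^2.
Invertibility requires all roots to lie outside the unit circle, i.e. |z| > 1 for every root.
Set 1 + (-0.312) z + (0.448) z^2 = 0, i.e. a z^2 + b z + c = 0 with a = 0.448, b = -0.312, c = 1.
Discriminant D = b^2 - 4ac = (-0.312)^2 - 4*(0.448)*1 = 0.097344 - (1.792) = -1.694656.
D < 0, so the roots are the complex-conjugate pair z = (-b +/- i sqrt(-D)) / (2a) = 0.3482 +/- 1.4529i.
For a conjugate pair |z|^2 = z * conj(z) = (product of roots) = c/a = 1/(0.448) = 2.232143, so |z| = sqrt(2.232143) = 1.494 for both roots.
Moduli of all roots: 1.4940, 1.4940.
All moduli strictly greater than 1? Yes.
Verdict: Invertible.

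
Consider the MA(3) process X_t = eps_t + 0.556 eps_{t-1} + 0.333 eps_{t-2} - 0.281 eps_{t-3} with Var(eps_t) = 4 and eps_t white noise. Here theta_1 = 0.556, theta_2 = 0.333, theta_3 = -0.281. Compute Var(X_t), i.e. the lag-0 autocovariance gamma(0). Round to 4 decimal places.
\gamma(0) = 5.9959

For an MA(q) process X_t = eps_t + sum_i theta_i eps_{t-i} with
Var(eps_t) = sigma^2, the variance is
  gamma(0) = sigma^2 * (1 + sum_i theta_i^2).
  sum_i theta_i^2 = (0.556)^2 + (0.333)^2 + (-0.281)^2 = 0.309136 + 0.110889 + 0.078961 = 0.498986.
  gamma(0) = 4 * (1 + 0.498986) = 4 * 1.498986 = 5.995944, which rounds to 5.9959.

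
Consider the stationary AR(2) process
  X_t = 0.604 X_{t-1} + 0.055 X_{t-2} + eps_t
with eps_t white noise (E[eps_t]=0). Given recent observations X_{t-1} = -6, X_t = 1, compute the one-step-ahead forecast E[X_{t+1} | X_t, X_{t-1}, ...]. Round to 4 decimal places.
E[X_{t+1} \mid \mathcal F_t] = 0.2740

For an AR(p) model X_t = c + sum_i phi_i X_{t-i} + eps_t, the
one-step-ahead conditional mean is
  E[X_{t+1} | X_t, ...] = c + sum_i phi_i X_{t+1-i}.
Substitute known values:
  E[X_{t+1} | ...] = (0.604) * (1) + (0.055) * (-6)
                   = 0.2740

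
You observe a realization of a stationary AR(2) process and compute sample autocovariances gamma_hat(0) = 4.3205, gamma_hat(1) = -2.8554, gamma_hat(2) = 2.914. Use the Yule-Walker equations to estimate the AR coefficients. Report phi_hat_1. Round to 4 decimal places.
\hat\phi_{1} = -0.3820

The Yule-Walker equations for an AR(p) process read, in matrix form,
  Gamma_p phi = r_p,   with   (Gamma_p)_{ij} = gamma(|i - j|),
                       (r_p)_i = gamma(i),   i,j = 1..p.
Substitute the sample gammas (Toeplitz matrix and right-hand side of size 2):
  Gamma_p = [[4.3205, -2.8554], [-2.8554, 4.3205]]
  r_p     = [-2.8554, 2.914]
Written out:
  4.3205 phi_1 - 2.8554 phi_2 = -2.8554
  -2.8554 phi_1 + 4.3205 phi_2 = 2.914
Solve by Cramer's rule:
  det = gamma(0)^2 - gamma(1)^2 = (4.3205)^2 - (-2.8554)^2 = 18.66672025 - 8.15330916 = 10.51341109
  phi_hat_1 = [gamma(1) gamma(0) - gamma(1) gamma(2)] / det = [(-2.8554)(4.3205) - (-2.8554)(2.914)] / 10.51341109 = -4.0161201 / 10.51341109 = -0.382
  phi_hat_2 = [gamma(0) gamma(2) - gamma(1)^2] / det = [(4.3205)(2.914) - (-2.8554)^2] / 10.51341109 = 4.43662784 / 10.51341109 = 0.422
So phi_hat = [-0.3820, 0.4220].
Therefore phi_hat_1 = -0.3820.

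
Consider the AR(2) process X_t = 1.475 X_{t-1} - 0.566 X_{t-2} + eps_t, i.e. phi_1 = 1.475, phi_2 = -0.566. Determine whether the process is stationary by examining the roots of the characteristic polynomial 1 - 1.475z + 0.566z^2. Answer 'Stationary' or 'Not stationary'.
\text{Stationary}

The AR(p) characteristic polynomial is P(z) = 1 - 1.475z + 0.566z^2.
Stationarity requires all roots to lie outside the unit circle, i.e. |z| > 1 for every root.
Set 1 + (-1.475) z + (0.566) z^2 = 0, i.e. a z^2 + b z + c = 0 with a = 0.566, b = -1.475, c = 1.
Discriminant D = b^2 - 4ac = (-1.475)^2 - 4*(0.566)*1 = 2.175625 - (2.264) = -0.088375.
D < 0, so the roots are the complex-conjugate pair z = (-b +/- i sqrt(-D)) / (2a) = 1.303 +/- 0.2626i.
For a conjugate pair |z|^2 = z * conj(z) = (product of roots) = c/a = 1/(0.566) = 1.766784, so |z| = sqrt(1.766784) = 1.3292 for both roots.
Moduli of all roots: 1.3292, 1.3292.
All moduli strictly greater than 1? Yes.
Verdict: Stationary.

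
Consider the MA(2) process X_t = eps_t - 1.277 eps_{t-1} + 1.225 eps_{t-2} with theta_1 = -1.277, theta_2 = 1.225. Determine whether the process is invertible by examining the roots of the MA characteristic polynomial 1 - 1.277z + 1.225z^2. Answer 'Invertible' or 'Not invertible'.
\text{Not invertible}

The MA(q) characteristic polynomial is P(z) = 1 - 1.277z + 1.225z^2.
Invertibility requires all roots to lie outside the unit circle, i.e. |z| > 1 for every root.
Set 1 + (-1.277) z + (1.225) z^2 = 0, i.e. a z^2 + b z + c = 0 with a = 1.225, b = -1.277, c = 1.
Discriminant D = b^2 - 4ac = (-1.277)^2 - 4*(1.225)*1 = 1.630729 - (4.9) = -3.269271.
D < 0, so the roots are the complex-conjugate pair z = (-b +/- i sqrt(-D)) / (2a) = 0.5212 +/- 0.738i.
For a conjugate pair |z|^2 = z * conj(z) = (product of roots) = c/a = 1/(1.225) = 0.816327, so |z| = sqrt(0.816327) = 0.9035 for both roots.
Moduli of all roots: 0.9035, 0.9035.
All moduli strictly greater than 1? No.
Verdict: Not invertible.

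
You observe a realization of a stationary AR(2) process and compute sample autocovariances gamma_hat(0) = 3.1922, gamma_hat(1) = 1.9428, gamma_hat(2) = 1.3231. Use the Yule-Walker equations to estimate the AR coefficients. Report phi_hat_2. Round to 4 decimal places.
\hat\phi_{2} = 0.0700

The Yule-Walker equations for an AR(p) process read, in matrix form,
  Gamma_p phi = r_p,   with   (Gamma_p)_{ij} = gamma(|i - j|),
                       (r_p)_i = gamma(i),   i,j = 1..p.
Substitute the sample gammas (Toeplitz matrix and right-hand side of size 2):
  Gamma_p = [[3.1922, 1.9428], [1.9428, 3.1922]]
  r_p     = [1.9428, 1.3231]
Written out:
  3.1922 phi_1 + 1.9428 phi_2 = 1.9428
  1.9428 phi_1 + 3.1922 phi_2 = 1.3231
Solve by Cramer's rule:
  det = gamma(0)^2 - gamma(1)^2 = (3.1922)^2 - (1.9428)^2 = 10.19014084 - 3.77447184 = 6.415669
  phi_hat_1 = [gamma(1) gamma(0) - gamma(1) gamma(2)] / det = [(1.9428)(3.1922) - (1.9428)(1.3231)] / 6.415669 = 3.63128748 / 6.415669 = 0.566
  phi_hat_2 = [gamma(0) gamma(2) - gamma(1)^2] / det = [(3.1922)(1.3231) - (1.9428)^2] / 6.415669 = 0.44912798 / 6.415669 = 0.07
So phi_hat = [0.5660, 0.0700].
Therefore phi_hat_2 = 0.0700.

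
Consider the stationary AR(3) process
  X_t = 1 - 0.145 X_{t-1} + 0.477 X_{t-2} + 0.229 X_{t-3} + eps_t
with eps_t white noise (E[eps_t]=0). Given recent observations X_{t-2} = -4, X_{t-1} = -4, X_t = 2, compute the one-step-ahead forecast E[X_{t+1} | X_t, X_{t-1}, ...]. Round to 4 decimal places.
E[X_{t+1} \mid \mathcal F_t] = -2.1140

For an AR(p) model X_t = c + sum_i phi_i X_{t-i} + eps_t, the
one-step-ahead conditional mean is
  E[X_{t+1} | X_t, ...] = c + sum_i phi_i X_{t+1-i}.
Substitute known values:
  E[X_{t+1} | ...] = 1 + (-0.145) * (2) + (0.477) * (-4) + (0.229) * (-4)
                   = -2.1140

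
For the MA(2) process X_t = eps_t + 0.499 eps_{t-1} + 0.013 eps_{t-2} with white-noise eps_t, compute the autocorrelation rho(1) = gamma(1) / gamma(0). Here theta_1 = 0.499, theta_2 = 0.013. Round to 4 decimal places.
\rho(1) = 0.4047

For an MA(q) process with theta_0 = 1, the autocovariance is
  gamma(k) = sigma^2 * sum_{i=0..q-k} theta_i * theta_{i+k},
and rho(k) = gamma(k) / gamma(0). Sigma^2 cancels.
  numerator   = (1)*(0.499) + (0.499)*(0.013) = 0.505487.
  denominator = (1)^2 + (0.499)^2 + (0.013)^2 = 1.24917.
  rho(1) = 0.505487 / 1.24917 = 0.4047.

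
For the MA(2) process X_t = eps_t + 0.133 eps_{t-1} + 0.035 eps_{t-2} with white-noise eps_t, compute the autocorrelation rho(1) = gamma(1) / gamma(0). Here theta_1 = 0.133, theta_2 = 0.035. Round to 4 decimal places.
\rho(1) = 0.1351

For an MA(q) process with theta_0 = 1, the autocovariance is
  gamma(k) = sigma^2 * sum_{i=0..q-k} theta_i * theta_{i+k},
and rho(k) = gamma(k) / gamma(0). Sigma^2 cancels.
  numerator   = (1)*(0.133) + (0.133)*(0.035) = 0.137655.
  denominator = (1)^2 + (0.133)^2 + (0.035)^2 = 1.018914.
  rho(1) = 0.137655 / 1.018914 = 0.1351.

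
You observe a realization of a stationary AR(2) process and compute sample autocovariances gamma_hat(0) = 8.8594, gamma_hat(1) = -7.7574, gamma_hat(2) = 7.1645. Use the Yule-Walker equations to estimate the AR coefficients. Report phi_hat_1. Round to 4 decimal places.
\hat\phi_{1} = -0.7180

The Yule-Walker equations for an AR(p) process read, in matrix form,
  Gamma_p phi = r_p,   with   (Gamma_p)_{ij} = gamma(|i - j|),
                       (r_p)_i = gamma(i),   i,j = 1..p.
Substitute the sample gammas (Toeplitz matrix and right-hand side of size 2):
  Gamma_p = [[8.8594, -7.7574], [-7.7574, 8.8594]]
  r_p     = [-7.7574, 7.1645]
Written out:
  8.8594 phi_1 - 7.7574 phi_2 = -7.7574
  -7.7574 phi_1 + 8.8594 phi_2 = 7.1645
Solve by Cramer's rule:
  det = gamma(0)^2 - gamma(1)^2 = (8.8594)^2 - (-7.7574)^2 = 78.48896836 - 60.17725476 = 18.3117136
  phi_hat_1 = [gamma(1) gamma(0) - gamma(1) gamma(2)] / det = [(-7.7574)(8.8594) - (-7.7574)(7.1645)] / 18.3117136 = -13.14801726 / 18.3117136 = -0.718
  phi_hat_2 = [gamma(0) gamma(2) - gamma(1)^2] / det = [(8.8594)(7.1645) - (-7.7574)^2] / 18.3117136 = 3.29591654 / 18.3117136 = 0.18
So phi_hat = [-0.7180, 0.1800].
Therefore phi_hat_1 = -0.7180.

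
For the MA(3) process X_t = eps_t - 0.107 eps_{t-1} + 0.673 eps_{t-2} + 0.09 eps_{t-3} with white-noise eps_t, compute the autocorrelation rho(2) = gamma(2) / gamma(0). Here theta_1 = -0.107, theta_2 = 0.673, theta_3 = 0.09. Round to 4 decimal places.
\rho(2) = 0.4505

For an MA(q) process with theta_0 = 1, the autocovariance is
  gamma(k) = sigma^2 * sum_{i=0..q-k} theta_i * theta_{i+k},
and rho(k) = gamma(k) / gamma(0). Sigma^2 cancels.
  numerator   = (1)*(0.673) + (-0.107)*(0.09) = 0.66337.
  denominator = (1)^2 + (-0.107)^2 + (0.673)^2 + (0.09)^2 = 1.472478.
  rho(2) = 0.66337 / 1.472478 = 0.4505.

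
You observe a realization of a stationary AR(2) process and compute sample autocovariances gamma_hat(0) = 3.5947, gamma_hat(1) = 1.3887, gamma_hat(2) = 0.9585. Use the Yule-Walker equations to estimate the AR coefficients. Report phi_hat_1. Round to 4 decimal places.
\hat\phi_{1} = 0.3330

The Yule-Walker equations for an AR(p) process read, in matrix form,
  Gamma_p phi = r_p,   with   (Gamma_p)_{ij} = gamma(|i - j|),
                       (r_p)_i = gamma(i),   i,j = 1..p.
Substitute the sample gammas (Toeplitz matrix and right-hand side of size 2):
  Gamma_p = [[3.5947, 1.3887], [1.3887, 3.5947]]
  r_p     = [1.3887, 0.9585]
Written out:
  3.5947 phi_1 + 1.3887 phi_2 = 1.3887
  1.3887 phi_1 + 3.5947 phi_2 = 0.9585
Solve by Cramer's rule:
  det = gamma(0)^2 - gamma(1)^2 = (3.5947)^2 - (1.3887)^2 = 12.92186809 - 1.92848769 = 10.9933804
  phi_hat_1 = [gamma(1) gamma(0) - gamma(1) gamma(2)] / det = [(1.3887)(3.5947) - (1.3887)(0.9585)] / 10.9933804 = 3.66089094 / 10.9933804 = 0.333
  phi_hat_2 = [gamma(0) gamma(2) - gamma(1)^2] / det = [(3.5947)(0.9585) - (1.3887)^2] / 10.9933804 = 1.51703226 / 10.9933804 = 0.138
So phi_hat = [0.3330, 0.1380].
Therefore phi_hat_1 = 0.3330.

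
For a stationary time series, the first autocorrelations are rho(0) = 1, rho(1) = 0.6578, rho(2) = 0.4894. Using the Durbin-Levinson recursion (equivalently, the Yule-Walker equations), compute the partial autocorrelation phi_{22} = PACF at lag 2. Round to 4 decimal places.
\phi_{22} = 0.0999

The PACF at lag k is phi_{kk}, the last component of the solution
to the Yule-Walker system G_k phi = r_k where
  (G_k)_{ij} = rho(|i - j|), (r_k)_i = rho(i), i,j = 1..k.
Equivalently, Durbin-Levinson gives phi_{kk} iteratively:
  phi_{11} = rho(1)
  phi_{kk} = [rho(k) - sum_{j=1..k-1} phi_{k-1,j} rho(k-j)]
            / [1 - sum_{j=1..k-1} phi_{k-1,j} rho(j)],
  phi_{k,j} = phi_{k-1,j} - phi_{kk} phi_{k-1,k-j},  j = 1..k-1.
Step k = 1:
  phi_11 = rho(1) = 0.6578.
Step k = 2:
  phi_22 = [rho(2) - phi_11 rho(1)] / [1 - phi_11 rho(1)] = [0.4894 - (0.6578)(0.6578)] / [1 - (0.6578)(0.6578)]
         = 0.05669916 / 0.56729916 = 0.0999.
Therefore phi_{22} = 0.0999.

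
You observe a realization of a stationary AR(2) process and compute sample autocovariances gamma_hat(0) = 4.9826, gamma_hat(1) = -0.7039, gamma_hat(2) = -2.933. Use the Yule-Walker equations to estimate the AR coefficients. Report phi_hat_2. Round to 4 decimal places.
\hat\phi_{2} = -0.6210

The Yule-Walker equations for an AR(p) process read, in matrix form,
  Gamma_p phi = r_p,   with   (Gamma_p)_{ij} = gamma(|i - j|),
                       (r_p)_i = gamma(i),   i,j = 1..p.
Substitute the sample gammas (Toeplitz matrix and right-hand side of size 2):
  Gamma_p = [[4.9826, -0.7039], [-0.7039, 4.9826]]
  r_p     = [-0.7039, -2.933]
Written out:
  4.9826 phi_1 - 0.7039 phi_2 = -0.7039
  -0.7039 phi_1 + 4.9826 phi_2 = -2.933
Solve by Cramer's rule:
  det = gamma(0)^2 - gamma(1)^2 = (4.9826)^2 - (-0.7039)^2 = 24.82630276 - 0.49547521 = 24.33082755
  phi_hat_1 = [gamma(1) gamma(0) - gamma(1) gamma(2)] / det = [(-0.7039)(4.9826) - (-0.7039)(-2.933)] / 24.33082755 = -5.57179084 / 24.33082755 = -0.229
  phi_hat_2 = [gamma(0) gamma(2) - gamma(1)^2] / det = [(4.9826)(-2.933) - (-0.7039)^2] / 24.33082755 = -15.10944101 / 24.33082755 = -0.621
So phi_hat = [-0.2290, -0.6210].
Therefore phi_hat_2 = -0.6210.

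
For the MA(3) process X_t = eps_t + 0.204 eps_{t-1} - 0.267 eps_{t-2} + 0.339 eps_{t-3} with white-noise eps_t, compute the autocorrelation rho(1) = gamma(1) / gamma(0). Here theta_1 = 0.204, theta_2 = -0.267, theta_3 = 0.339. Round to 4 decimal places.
\rho(1) = 0.0481

For an MA(q) process with theta_0 = 1, the autocovariance is
  gamma(k) = sigma^2 * sum_{i=0..q-k} theta_i * theta_{i+k},
and rho(k) = gamma(k) / gamma(0). Sigma^2 cancels.
  numerator   = (1)*(0.204) + (0.204)*(-0.267) + (-0.267)*(0.339) = 0.059019.
  denominator = (1)^2 + (0.204)^2 + (-0.267)^2 + (0.339)^2 = 1.227826.
  rho(1) = 0.059019 / 1.227826 = 0.0481.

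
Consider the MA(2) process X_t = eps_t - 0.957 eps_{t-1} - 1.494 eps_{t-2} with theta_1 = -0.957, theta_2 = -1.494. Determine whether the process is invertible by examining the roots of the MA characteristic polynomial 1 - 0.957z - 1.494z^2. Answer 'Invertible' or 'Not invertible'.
\text{Not invertible}

The MA(q) characteristic polynomial is P(z) = 1 - 0.957z - 1.494z^2.
Invertibility requires all roots to lie outside the unit circle, i.e. |z| > 1 for every root.
Set 1 + (-0.957) z + (-1.494) z^2 = 0, i.e. a z^2 + b z + c = 0 with a = -1.494, b = -0.957, c = 1.
Discriminant D = b^2 - 4ac = (-0.957)^2 - 4*(-1.494)*1 = 0.915849 - (-5.976) = 6.891849.
D >= 0, so the roots are real: z = (-b +/- sqrt(D)) / (2a) = (0.957 +/- 2.625233) / (-2.988).
  z_1 = (0.957 + 2.625233) / (-2.988) = -1.1989,   |z_1| = 1.1989.
  z_2 = (0.957 - 2.625233) / (-2.988) = 0.5583,   |z_2| = 0.5583.
Moduli of all roots: 1.1989, 0.5583.
All moduli strictly greater than 1? No.
Verdict: Not invertible.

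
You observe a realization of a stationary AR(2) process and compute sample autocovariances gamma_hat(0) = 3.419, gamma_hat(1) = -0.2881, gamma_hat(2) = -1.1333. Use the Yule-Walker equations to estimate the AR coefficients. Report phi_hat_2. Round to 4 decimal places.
\hat\phi_{2} = -0.3410

The Yule-Walker equations for an AR(p) process read, in matrix form,
  Gamma_p phi = r_p,   with   (Gamma_p)_{ij} = gamma(|i - j|),
                       (r_p)_i = gamma(i),   i,j = 1..p.
Substitute the sample gammas (Toeplitz matrix and right-hand side of size 2):
  Gamma_p = [[3.419, -0.2881], [-0.2881, 3.419]]
  r_p     = [-0.2881, -1.1333]
Written out:
  3.419 phi_1 - 0.2881 phi_2 = -0.2881
  -0.2881 phi_1 + 3.419 phi_2 = -1.1333
Solve by Cramer's rule:
  det = gamma(0)^2 - gamma(1)^2 = (3.419)^2 - (-0.2881)^2 = 11.689561 - 0.08300161 = 11.60655939
  phi_hat_1 = [gamma(1) gamma(0) - gamma(1) gamma(2)] / det = [(-0.2881)(3.419) - (-0.2881)(-1.1333)] / 11.60655939 = -1.31151763 / 11.60655939 = -0.113
  phi_hat_2 = [gamma(0) gamma(2) - gamma(1)^2] / det = [(3.419)(-1.1333) - (-0.2881)^2] / 11.60655939 = -3.95775431 / 11.60655939 = -0.341
So phi_hat = [-0.1130, -0.3410].
Therefore phi_hat_2 = -0.3410.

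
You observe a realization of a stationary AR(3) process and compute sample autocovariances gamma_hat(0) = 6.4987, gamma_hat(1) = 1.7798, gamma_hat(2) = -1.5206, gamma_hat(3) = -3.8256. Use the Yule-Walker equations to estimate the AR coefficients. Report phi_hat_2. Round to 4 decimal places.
\hat\phi_{2} = -0.1510

The Yule-Walker equations for an AR(p) process read, in matrix form,
  Gamma_p phi = r_p,   with   (Gamma_p)_{ij} = gamma(|i - j|),
                       (r_p)_i = gamma(i),   i,j = 1..p.
Substitute the sample gammas (Toeplitz matrix and right-hand side of size 3):
  Gamma_p = [[6.4987, 1.7798, -1.5206], [1.7798, 6.4987, 1.7798], [-1.5206, 1.7798, 6.4987]]
  r_p     = [1.7798, -1.5206, -3.8256]
Written out (R1..R3):
  (R1) 6.4987 phi_1 + 1.7798 phi_2 - 1.5206 phi_3 = 1.7798
  (R2) 1.7798 phi_1 + 6.4987 phi_2 + 1.7798 phi_3 = -1.5206
  (R3) -1.5206 phi_1 + 1.7798 phi_2 + 6.4987 phi_3 = -3.8256
Gaussian elimination:
  R2 <- R2 - (1.7798/6.4987) R1 = R2 - (0.27387) R1:  6.011266 phi_2 + 2.196247 phi_3 = -2.008034
  R3 <- R3 - (-1.5206/6.4987) R1 = R3 - (-0.233985) R1:  2.196247 phi_2 + 6.142902 phi_3 = -3.409153
  R3 <- R3 - (2.196247/6.011266) R2 = R3 - (0.365355) R2:  5.340492 phi_3 = -2.675507
Back-substitution:
  phi_hat_3 = -2.675507 / 5.340492 = -0.500985
  phi_hat_2 = (-2.008034 - (2.196247)(-0.500985)) / 6.011266 = -0.151008
  phi_hat_1 = (1.7798 - (1.7798)(-0.151008) - (-1.5206)(-0.500985)) / 6.4987 = 0.198003
So phi_hat = [0.1980, -0.1510, -0.5010].
Therefore phi_hat_2 = -0.1510.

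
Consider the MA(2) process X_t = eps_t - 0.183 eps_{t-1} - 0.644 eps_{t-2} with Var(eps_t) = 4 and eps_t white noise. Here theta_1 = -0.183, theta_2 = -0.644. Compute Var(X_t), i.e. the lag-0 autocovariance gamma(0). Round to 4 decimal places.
\gamma(0) = 5.7929

For an MA(q) process X_t = eps_t + sum_i theta_i eps_{t-i} with
Var(eps_t) = sigma^2, the variance is
  gamma(0) = sigma^2 * (1 + sum_i theta_i^2).
  sum_i theta_i^2 = (-0.183)^2 + (-0.644)^2 = 0.033489 + 0.414736 = 0.448225.
  gamma(0) = 4 * (1 + 0.448225) = 4 * 1.448225 = 5.7929.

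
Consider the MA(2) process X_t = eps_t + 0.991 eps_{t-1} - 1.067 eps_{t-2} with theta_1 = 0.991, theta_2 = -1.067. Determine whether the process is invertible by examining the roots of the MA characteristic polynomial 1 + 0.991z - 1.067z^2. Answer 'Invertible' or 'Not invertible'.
\text{Not invertible}

The MA(q) characteristic polynomial is P(z) = 1 + 0.991z - 1.067z^2.
Invertibility requires all roots to lie outside the unit circle, i.e. |z| > 1 for every root.
Set 1 + (0.991) z + (-1.067) z^2 = 0, i.e. a z^2 + b z + c = 0 with a = -1.067, b = 0.991, c = 1.
Discriminant D = b^2 - 4ac = (0.991)^2 - 4*(-1.067)*1 = 0.982081 - (-4.268) = 5.250081.
D >= 0, so the roots are real: z = (-b +/- sqrt(D)) / (2a) = (-0.991 +/- 2.291306) / (-2.134).
  z_1 = (-0.991 + 2.291306) / (-2.134) = -0.6093,   |z_1| = 0.6093.
  z_2 = (-0.991 - 2.291306) / (-2.134) = 1.5381,   |z_2| = 1.5381.
Moduli of all roots: 0.6093, 1.5381.
All moduli strictly greater than 1? No.
Verdict: Not invertible.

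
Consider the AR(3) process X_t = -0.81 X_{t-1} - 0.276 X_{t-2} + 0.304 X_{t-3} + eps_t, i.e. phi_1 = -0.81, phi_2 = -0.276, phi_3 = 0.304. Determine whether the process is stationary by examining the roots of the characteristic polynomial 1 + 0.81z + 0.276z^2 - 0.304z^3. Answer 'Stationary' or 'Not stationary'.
\text{Stationary}

The AR(p) characteristic polynomial is P(z) = 1 + 0.81z + 0.276z^2 - 0.304z^3.
Stationarity requires all roots to lie outside the unit circle, i.e. |z| > 1 for every root.
Degree 3: look for a simple real root z0 first, then factor out (1 - z/z0) and solve the remaining quadratic.
Testing z0 = 2.5: P(2.5) = 1 + (0.81)(2.5) + (0.276)(2.5)^2 + (-0.304)(2.5)^3
  = 1 + (2.025) + (1.725) + (-4.75) = 0.  So z_0 = 2.5 is a root, |z_0| = 2.5.
Divide out the factor (1 - 0.4 z) = (1 - z/z0) (since 1/z0 = 0.4):
  P(z) = (1 - 0.4 z)(1 + (1.21) z + (0.76) z^2)
  [check: z-coef 1.21 - (0.4) = 0.81; z^2-coef 0.76 - (0.4)(1.21) = 0.276; z^3-coef -(0.4)(0.76) = -0.304.]
Remaining roots from the quadratic factor 1 + (1.21) z + (0.76) z^2:
  Set 1 + (1.21) z + (0.76) z^2 = 0, i.e. a z^2 + b z + c = 0 with a = 0.76, b = 1.21, c = 1.
  Discriminant D = b^2 - 4ac = (1.21)^2 - 4*(0.76)*1 = 1.4641 - (3.04) = -1.5759.
  D < 0, so the roots are the complex-conjugate pair z = (-b +/- i sqrt(-D)) / (2a) = -0.7961 +/- 0.8259i.
  For a conjugate pair |z|^2 = z * conj(z) = (product of roots) = c/a = 1/(0.76) = 1.315789, so |z| = sqrt(1.315789) = 1.1471 for both roots.
Moduli of all roots: 2.5000, 1.1471, 1.1471.
All moduli strictly greater than 1? Yes.
Verdict: Stationary.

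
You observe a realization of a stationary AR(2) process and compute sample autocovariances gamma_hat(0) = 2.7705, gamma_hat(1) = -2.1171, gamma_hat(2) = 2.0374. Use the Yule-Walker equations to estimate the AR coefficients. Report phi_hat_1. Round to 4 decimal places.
\hat\phi_{1} = -0.4860

The Yule-Walker equations for an AR(p) process read, in matrix form,
  Gamma_p phi = r_p,   with   (Gamma_p)_{ij} = gamma(|i - j|),
                       (r_p)_i = gamma(i),   i,j = 1..p.
Substitute the sample gammas (Toeplitz matrix and right-hand side of size 2):
  Gamma_p = [[2.7705, -2.1171], [-2.1171, 2.7705]]
  r_p     = [-2.1171, 2.0374]
Written out:
  2.7705 phi_1 - 2.1171 phi_2 = -2.1171
  -2.1171 phi_1 + 2.7705 phi_2 = 2.0374
Solve by Cramer's rule:
  det = gamma(0)^2 - gamma(1)^2 = (2.7705)^2 - (-2.1171)^2 = 7.67567025 - 4.48211241 = 3.19355784
  phi_hat_1 = [gamma(1) gamma(0) - gamma(1) gamma(2)] / det = [(-2.1171)(2.7705) - (-2.1171)(2.0374)] / 3.19355784 = -1.55204601 / 3.19355784 = -0.486
  phi_hat_2 = [gamma(0) gamma(2) - gamma(1)^2] / det = [(2.7705)(2.0374) - (-2.1171)^2] / 3.19355784 = 1.16250429 / 3.19355784 = 0.364
So phi_hat = [-0.4860, 0.3640].
Therefore phi_hat_1 = -0.4860.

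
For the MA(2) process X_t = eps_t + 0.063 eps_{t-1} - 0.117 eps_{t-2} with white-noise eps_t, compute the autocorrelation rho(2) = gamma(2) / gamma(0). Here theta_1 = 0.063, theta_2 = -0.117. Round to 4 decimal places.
\rho(2) = -0.1150

For an MA(q) process with theta_0 = 1, the autocovariance is
  gamma(k) = sigma^2 * sum_{i=0..q-k} theta_i * theta_{i+k},
and rho(k) = gamma(k) / gamma(0). Sigma^2 cancels.
  numerator   = (1)*(-0.117) = -0.117.
  denominator = (1)^2 + (0.063)^2 + (-0.117)^2 = 1.017658.
  rho(2) = -0.117 / 1.017658 = -0.1150.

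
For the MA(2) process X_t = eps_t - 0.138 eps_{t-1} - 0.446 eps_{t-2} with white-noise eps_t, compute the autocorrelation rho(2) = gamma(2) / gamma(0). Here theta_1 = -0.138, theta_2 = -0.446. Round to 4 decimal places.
\rho(2) = -0.3662

For an MA(q) process with theta_0 = 1, the autocovariance is
  gamma(k) = sigma^2 * sum_{i=0..q-k} theta_i * theta_{i+k},
and rho(k) = gamma(k) / gamma(0). Sigma^2 cancels.
  numerator   = (1)*(-0.446) = -0.446.
  denominator = (1)^2 + (-0.138)^2 + (-0.446)^2 = 1.21796.
  rho(2) = -0.446 / 1.21796 = -0.3662.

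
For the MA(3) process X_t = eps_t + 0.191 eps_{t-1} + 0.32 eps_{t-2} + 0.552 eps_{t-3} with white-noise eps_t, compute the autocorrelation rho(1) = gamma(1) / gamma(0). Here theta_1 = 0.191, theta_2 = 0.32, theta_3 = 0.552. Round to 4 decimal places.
\rho(1) = 0.2970

For an MA(q) process with theta_0 = 1, the autocovariance is
  gamma(k) = sigma^2 * sum_{i=0..q-k} theta_i * theta_{i+k},
and rho(k) = gamma(k) / gamma(0). Sigma^2 cancels.
  numerator   = (1)*(0.191) + (0.191)*(0.32) + (0.32)*(0.552) = 0.42876.
  denominator = (1)^2 + (0.191)^2 + (0.32)^2 + (0.552)^2 = 1.443585.
  rho(1) = 0.42876 / 1.443585 = 0.2970.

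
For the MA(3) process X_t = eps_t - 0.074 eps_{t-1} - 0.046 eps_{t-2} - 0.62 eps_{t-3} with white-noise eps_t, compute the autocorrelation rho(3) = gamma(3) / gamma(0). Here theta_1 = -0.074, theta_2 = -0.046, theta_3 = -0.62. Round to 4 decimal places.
\rho(3) = -0.4454

For an MA(q) process with theta_0 = 1, the autocovariance is
  gamma(k) = sigma^2 * sum_{i=0..q-k} theta_i * theta_{i+k},
and rho(k) = gamma(k) / gamma(0). Sigma^2 cancels.
  numerator   = (1)*(-0.62) = -0.62.
  denominator = (1)^2 + (-0.074)^2 + (-0.046)^2 + (-0.62)^2 = 1.391992.
  rho(3) = -0.62 / 1.391992 = -0.4454.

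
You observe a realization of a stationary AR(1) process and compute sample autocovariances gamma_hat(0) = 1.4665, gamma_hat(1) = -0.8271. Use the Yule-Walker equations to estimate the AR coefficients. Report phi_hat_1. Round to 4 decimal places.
\hat\phi_{1} = -0.5640

The Yule-Walker equations for an AR(p) process read, in matrix form,
  Gamma_p phi = r_p,   with   (Gamma_p)_{ij} = gamma(|i - j|),
                       (r_p)_i = gamma(i),   i,j = 1..p.
Substitute the sample gammas (Toeplitz matrix and right-hand side of size 1):
  Gamma_p = [[1.4665]]
  r_p     = [-0.8271]
With p = 1 this is the single equation gamma(0) phi_1 = gamma(1):
  phi_hat_1 = gamma(1) / gamma(0) = -0.8271 / 1.4665 = -0.5640.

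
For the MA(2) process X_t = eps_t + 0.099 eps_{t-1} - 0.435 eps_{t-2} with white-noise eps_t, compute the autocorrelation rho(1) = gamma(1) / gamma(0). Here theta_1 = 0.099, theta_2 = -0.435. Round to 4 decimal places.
\rho(1) = 0.0467

For an MA(q) process with theta_0 = 1, the autocovariance is
  gamma(k) = sigma^2 * sum_{i=0..q-k} theta_i * theta_{i+k},
and rho(k) = gamma(k) / gamma(0). Sigma^2 cancels.
  numerator   = (1)*(0.099) + (0.099)*(-0.435) = 0.055935.
  denominator = (1)^2 + (0.099)^2 + (-0.435)^2 = 1.199026.
  rho(1) = 0.055935 / 1.199026 = 0.0467.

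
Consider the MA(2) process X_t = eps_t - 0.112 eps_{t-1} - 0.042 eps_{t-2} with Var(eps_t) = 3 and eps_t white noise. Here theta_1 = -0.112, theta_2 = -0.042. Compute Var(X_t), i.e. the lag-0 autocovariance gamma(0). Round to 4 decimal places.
\gamma(0) = 3.0429

For an MA(q) process X_t = eps_t + sum_i theta_i eps_{t-i} with
Var(eps_t) = sigma^2, the variance is
  gamma(0) = sigma^2 * (1 + sum_i theta_i^2).
  sum_i theta_i^2 = (-0.112)^2 + (-0.042)^2 = 0.012544 + 0.001764 = 0.014308.
  gamma(0) = 3 * (1 + 0.014308) = 3 * 1.014308 = 3.042924, which rounds to 3.0429.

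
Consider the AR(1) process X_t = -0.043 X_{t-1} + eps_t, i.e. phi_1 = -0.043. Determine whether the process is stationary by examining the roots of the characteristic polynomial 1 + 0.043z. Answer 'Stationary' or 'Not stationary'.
\text{Stationary}

The AR(p) characteristic polynomial is P(z) = 1 + 0.043z.
Stationarity requires all roots to lie outside the unit circle, i.e. |z| > 1 for every root.
This is linear in z: 1 + (0.043) z = 0  =>  z = -1/(0.043) = -23.255814,  |z| = 23.255814.
Moduli of all roots: 23.2558.
All moduli strictly greater than 1? Yes.
Verdict: Stationary.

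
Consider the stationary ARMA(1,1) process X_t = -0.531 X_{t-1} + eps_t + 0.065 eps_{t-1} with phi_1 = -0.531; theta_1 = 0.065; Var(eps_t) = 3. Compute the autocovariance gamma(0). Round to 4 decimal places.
\gamma(0) = 3.9073

Multiply the model equation by X_{t-k} and take expectations. With theta_0 = psi_0 = 1 and psi_j the MA(infinity) weights, this gives
  gamma(k) - sum_i phi_i gamma(k-i) = c_k,
  c_k = sigma^2 * sum_{j=k..q} theta_j psi_{j-k}   (c_k = 0 for k > q),
using gamma(-m) = gamma(m).
psi-weights needed (psi_j = theta_j + sum_i phi_i psi_{j-i}):
  psi_1 = theta_1 + phi_1 = 0.065 + (-0.531) = -0.466
Right-hand sides:
  c_0 = sigma^2 (1 + theta_1 psi_1) = 3 * (1 + (0.065)(-0.466)) = 3 * 0.96971 = 2.90913
  c_1 = sigma^2 theta_1 = 3 * (0.065) = 0.195
  c_2 = 0
Equations for k = 0 and k = 1 (AR order 1):
  gamma(0) = phi_1 gamma(1) + c_0
  gamma(1) = phi_1 gamma(0) + c_1
Substituting the second into the first: gamma(0) (1 - phi_1^2) = c_0 + phi_1 c_1, so
  gamma(0) = (c_0 + phi_1 c_1) / (1 - phi_1^2) = (2.90913 + (-0.531)(0.195)) / (1 - (-0.531)^2) = 2.805585 / 0.718039 = 3.907288.
Therefore gamma(0) = 3.9073 (to 4 decimal places).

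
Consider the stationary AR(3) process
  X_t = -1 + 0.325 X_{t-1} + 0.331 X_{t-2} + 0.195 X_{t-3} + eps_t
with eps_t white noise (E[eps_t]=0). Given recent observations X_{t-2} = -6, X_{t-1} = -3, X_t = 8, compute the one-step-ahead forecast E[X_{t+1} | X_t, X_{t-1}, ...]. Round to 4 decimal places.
E[X_{t+1} \mid \mathcal F_t] = -0.5630

For an AR(p) model X_t = c + sum_i phi_i X_{t-i} + eps_t, the
one-step-ahead conditional mean is
  E[X_{t+1} | X_t, ...] = c + sum_i phi_i X_{t+1-i}.
Substitute known values:
  E[X_{t+1} | ...] = -1 + (0.325) * (8) + (0.331) * (-3) + (0.195) * (-6)
                   = -0.5630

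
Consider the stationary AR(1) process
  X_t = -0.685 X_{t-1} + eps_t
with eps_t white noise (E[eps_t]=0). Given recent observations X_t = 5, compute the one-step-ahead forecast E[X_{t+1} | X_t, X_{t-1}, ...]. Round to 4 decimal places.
E[X_{t+1} \mid \mathcal F_t] = -3.4250

For an AR(p) model X_t = c + sum_i phi_i X_{t-i} + eps_t, the
one-step-ahead conditional mean is
  E[X_{t+1} | X_t, ...] = c + sum_i phi_i X_{t+1-i}.
Substitute known values:
  E[X_{t+1} | ...] = (-0.685) * (5)
                   = -3.4250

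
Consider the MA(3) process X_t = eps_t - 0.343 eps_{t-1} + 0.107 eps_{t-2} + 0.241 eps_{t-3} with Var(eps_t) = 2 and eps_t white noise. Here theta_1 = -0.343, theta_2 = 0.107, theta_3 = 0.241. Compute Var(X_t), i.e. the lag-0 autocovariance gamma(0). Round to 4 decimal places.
\gamma(0) = 2.3744

For an MA(q) process X_t = eps_t + sum_i theta_i eps_{t-i} with
Var(eps_t) = sigma^2, the variance is
  gamma(0) = sigma^2 * (1 + sum_i theta_i^2).
  sum_i theta_i^2 = (-0.343)^2 + (0.107)^2 + (0.241)^2 = 0.117649 + 0.011449 + 0.058081 = 0.187179.
  gamma(0) = 2 * (1 + 0.187179) = 2 * 1.187179 = 2.374358, which rounds to 2.3744.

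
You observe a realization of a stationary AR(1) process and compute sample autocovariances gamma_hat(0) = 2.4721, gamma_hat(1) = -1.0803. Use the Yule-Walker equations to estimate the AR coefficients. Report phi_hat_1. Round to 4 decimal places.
\hat\phi_{1} = -0.4370

The Yule-Walker equations for an AR(p) process read, in matrix form,
  Gamma_p phi = r_p,   with   (Gamma_p)_{ij} = gamma(|i - j|),
                       (r_p)_i = gamma(i),   i,j = 1..p.
Substitute the sample gammas (Toeplitz matrix and right-hand side of size 1):
  Gamma_p = [[2.4721]]
  r_p     = [-1.0803]
With p = 1 this is the single equation gamma(0) phi_1 = gamma(1):
  phi_hat_1 = gamma(1) / gamma(0) = -1.0803 / 2.4721 = -0.4370.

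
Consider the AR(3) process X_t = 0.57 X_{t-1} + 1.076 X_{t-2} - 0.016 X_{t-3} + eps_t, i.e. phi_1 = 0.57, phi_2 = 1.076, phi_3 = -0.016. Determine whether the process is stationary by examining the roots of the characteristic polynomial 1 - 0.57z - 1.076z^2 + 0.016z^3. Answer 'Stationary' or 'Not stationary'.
\text{Not stationary}

The AR(p) characteristic polynomial is P(z) = 1 - 0.57z - 1.076z^2 + 0.016z^3.
Stationarity requires all roots to lie outside the unit circle, i.e. |z| > 1 for every root.
Degree 3: look for a simple real root z0 first, then factor out (1 - z/z0) and solve the remaining quadratic.
Testing z0 = -1.25: P(-1.25) = 1 + (-0.57)(-1.25) + (-1.076)(-1.25)^2 + (0.016)(-1.25)^3
  = 1 + (0.7125) + (-1.68125) + (-0.03125) = 0.  So z_0 = -1.25 is a root, |z_0| = 1.25.
Divide out the factor (1 + 0.8 z) = (1 - z/z0) (since 1/z0 = -0.8):
  P(z) = (1 + 0.8 z)(1 + (-1.37) z + (0.02) z^2)
  [check: z-coef -1.37 - (-0.8) = -0.57; z^2-coef 0.02 - (-0.8)(-1.37) = -1.076; z^3-coef -(-0.8)(0.02) = 0.016.]
Remaining roots from the quadratic factor 1 + (-1.37) z + (0.02) z^2:
  Set 1 + (-1.37) z + (0.02) z^2 = 0, i.e. a z^2 + b z + c = 0 with a = 0.02, b = -1.37, c = 1.
  Discriminant D = b^2 - 4ac = (-1.37)^2 - 4*(0.02)*1 = 1.8769 - (0.08) = 1.7969.
  D >= 0, so the roots are real: z = (-b +/- sqrt(D)) / (2a) = (1.37 +/- 1.340485) / (0.04).
    z_1 = (1.37 + 1.340485) / (0.04) = 67.7621,   |z_1| = 67.7621.
    z_2 = (1.37 - 1.340485) / (0.04) = 0.7379,   |z_2| = 0.7379.
Moduli of all roots: 1.2500, 67.7621, 0.7379.
All moduli strictly greater than 1? No.
Verdict: Not stationary.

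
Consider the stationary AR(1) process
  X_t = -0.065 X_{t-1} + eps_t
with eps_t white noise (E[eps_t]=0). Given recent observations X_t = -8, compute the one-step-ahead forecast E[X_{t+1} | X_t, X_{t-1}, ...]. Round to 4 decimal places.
E[X_{t+1} \mid \mathcal F_t] = 0.5200

For an AR(p) model X_t = c + sum_i phi_i X_{t-i} + eps_t, the
one-step-ahead conditional mean is
  E[X_{t+1} | X_t, ...] = c + sum_i phi_i X_{t+1-i}.
Substitute known values:
  E[X_{t+1} | ...] = (-0.065) * (-8)
                   = 0.5200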